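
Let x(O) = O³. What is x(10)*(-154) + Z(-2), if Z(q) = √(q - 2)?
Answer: -154000 + 2*I ≈ -1.54e+5 + 2.0*I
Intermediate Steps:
Z(q) = √(-2 + q)
x(10)*(-154) + Z(-2) = 10³*(-154) + √(-2 - 2) = 1000*(-154) + √(-4) = -154000 + 2*I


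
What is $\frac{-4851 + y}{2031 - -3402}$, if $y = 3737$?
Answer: $- \frac{1114}{5433} \approx -0.20504$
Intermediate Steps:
$\frac{-4851 + y}{2031 - -3402} = \frac{-4851 + 3737}{2031 - -3402} = - \frac{1114}{2031 + 3402} = - \frac{1114}{5433}$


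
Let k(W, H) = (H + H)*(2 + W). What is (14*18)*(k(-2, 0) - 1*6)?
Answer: -1512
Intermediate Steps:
k(W, H) = 2*H*(2 + W) (k(W, H) = (2*H)*(2 + W) = 2*H*(2 + W))
(14*18)*(k(-2, 0) - 1*6) = (14*18)*(2*0*(2 - 2) - 1*6) = 252*(2*0*0 - 6) = 252*(0 - 6) = 252*(-6) = -1512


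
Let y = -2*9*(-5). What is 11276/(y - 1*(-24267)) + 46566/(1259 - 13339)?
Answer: -498996991/147116280 ≈ -3.3919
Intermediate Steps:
y = 90 (y = -18*(-5) = 90)
11276/(y - 1*(-24267)) + 46566/(1259 - 13339) = 11276/(90 - 1*(-24267)) + 46566/(1259 - 13339) = 11276/(90 + 24267) + 46566/(-12080) = 11276/24357 + 46566*(-1/12080) = 11276*(1/24357) - 23283/6040 = 11276/24357 - 23283/6040 = -498996991/147116280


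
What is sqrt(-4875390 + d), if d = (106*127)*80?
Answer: I*sqrt(3798430) ≈ 1949.0*I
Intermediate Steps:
d = 1076960 (d = 13462*80 = 1076960)
sqrt(-4875390 + d) = sqrt(-4875390 + 1076960) = sqrt(-3798430) = I*sqrt(3798430)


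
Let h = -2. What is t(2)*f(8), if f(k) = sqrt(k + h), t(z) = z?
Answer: 2*sqrt(6) ≈ 4.8990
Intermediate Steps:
f(k) = sqrt(-2 + k) (f(k) = sqrt(k - 2) = sqrt(-2 + k))
t(2)*f(8) = 2*sqrt(-2 + 8) = 2*sqrt(6)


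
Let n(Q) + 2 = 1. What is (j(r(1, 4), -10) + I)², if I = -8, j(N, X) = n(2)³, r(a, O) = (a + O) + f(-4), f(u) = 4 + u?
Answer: 81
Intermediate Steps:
n(Q) = -1 (n(Q) = -2 + 1 = -1)
r(a, O) = O + a (r(a, O) = (a + O) + (4 - 4) = (O + a) + 0 = O + a)
j(N, X) = -1 (j(N, X) = (-1)³ = -1)
(j(r(1, 4), -10) + I)² = (-1 - 8)² = (-9)² = 81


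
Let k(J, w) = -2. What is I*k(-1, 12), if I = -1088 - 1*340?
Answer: 2856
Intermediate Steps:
I = -1428 (I = -1088 - 340 = -1428)
I*k(-1, 12) = -1428*(-2) = 2856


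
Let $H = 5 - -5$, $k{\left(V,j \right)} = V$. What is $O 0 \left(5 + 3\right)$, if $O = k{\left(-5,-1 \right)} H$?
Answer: $0$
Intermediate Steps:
$H = 10$ ($H = 5 + 5 = 10$)
$O = -50$ ($O = \left(-5\right) 10 = -50$)
$O 0 \left(5 + 3\right) = - 50 \cdot 0 \left(5 + 3\right) = - 50 \cdot 0 \cdot 8 = \left(-50\right) 0 = 0$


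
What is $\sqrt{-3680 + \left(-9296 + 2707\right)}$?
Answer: $3 i \sqrt{1141} \approx 101.34 i$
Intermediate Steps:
$\sqrt{-3680 + \left(-9296 + 2707\right)} = \sqrt{-3680 - 6589} = \sqrt{-10269} = 3 i \sqrt{1141}$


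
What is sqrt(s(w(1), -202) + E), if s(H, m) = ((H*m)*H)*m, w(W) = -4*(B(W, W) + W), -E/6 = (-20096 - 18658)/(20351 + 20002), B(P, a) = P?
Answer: 2*sqrt(118122553094491)/13451 ≈ 1616.0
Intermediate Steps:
E = 77508/13451 (E = -6*(-20096 - 18658)/(20351 + 20002) = -(-232524)/40353 = -6*(-12918/13451) = 77508/13451 ≈ 5.7622)
w(W) = -8*W (w(W) = -4*(W + W) = -8*W)
s(H, m) = H**2*m**2 (s(H, m) = (m*H**2)*m = H**2*m**2)
sqrt(s(w(1), -202) + E) = sqrt((-8*1)**2*(-202)**2 + 77508/13451) = sqrt((-8)**2*40804 + 77508/13451) = sqrt(64*40804 + 77508/13451) = sqrt(2611456 + 77508/13451) = sqrt(35126772164/13451) = 2*sqrt(118122553094491)/13451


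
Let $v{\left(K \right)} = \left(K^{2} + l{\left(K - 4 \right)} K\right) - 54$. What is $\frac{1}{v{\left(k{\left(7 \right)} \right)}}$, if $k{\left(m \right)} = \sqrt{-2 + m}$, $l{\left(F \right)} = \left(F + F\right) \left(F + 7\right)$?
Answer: $- \frac{59}{2501} + \frac{14 \sqrt{5}}{2501} \approx -0.011074$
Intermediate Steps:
$l{\left(F \right)} = 2 F \left(7 + F\right)$
$v{\left(K \right)} = -54 + K^{2} + 2 K \left(-4 + K\right) \left(3 + K\right)$ ($v{\left(K \right)} = \left(K^{2} + 2 \left(K - 4\right) \left(7 + \left(K - 4\right)\right) K\right) - 54 = \left(K^{2} + 2 \left(-4 + K\right) \left(7 + \left(-4 + K\right)\right) K\right) - 54 = \left(K^{2} + 2 \left(-4 + K\right) \left(3 + K\right) K\right) - 54 = \left(K^{2} + 2 K \left(-4 + K\right) \left(3 + K\right)\right) - 54 = -54 + K^{2} + 2 K \left(-4 + K\right) \left(3 + K\right)$)
$\frac{1}{v{\left(k{\left(7 \right)} \right)}} = \frac{1}{-54 - \left(\sqrt{-2 + 7}\right)^{2} - 24 \sqrt{-2 + 7} + 2 \left(\sqrt{-2 + 7}\right)^{3}} = \frac{1}{-54 - \left(\sqrt{5}\right)^{2} - 24 \sqrt{5} + 2 \left(\sqrt{5}\right)^{3}} = \frac{1}{-54 - 5 - 24 \sqrt{5} + 2 \cdot 5 \sqrt{5}} = \frac{1}{-54 - 5 - 24 \sqrt{5} + 10 \sqrt{5}} = \frac{1}{-59 - 14 \sqrt{5}}$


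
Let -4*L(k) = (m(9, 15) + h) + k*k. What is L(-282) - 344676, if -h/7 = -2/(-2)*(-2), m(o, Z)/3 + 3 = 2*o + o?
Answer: -729157/2 ≈ -3.6458e+5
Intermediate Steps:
m(o, Z) = -9 + 9*o (m(o, Z) = -9 + 3*(2*o + o) = -9 + 3*(3*o) = -9 + 9*o)
h = 14 (h = -7*(-2/(-2))*(-2) = -7*(-2*(-½))*(-2) = -7*(-2) = 14)
L(k) = -43/2 - k²/4 (L(k) = -(((-9 + 9*9) + 14) + k*k)/4 = -(((-9 + 81) + 14) + k²)/4 = -((72 + 14) + k²)/4 = -(86 + k²)/4 = -43/2 - k²/4)
L(-282) - 344676 = (-43/2 - ¼*(-282)²) - 344676 = (-43/2 - ¼*79524) - 344676 = (-43/2 - 19881) - 344676 = -39805/2 - 344676 = -729157/2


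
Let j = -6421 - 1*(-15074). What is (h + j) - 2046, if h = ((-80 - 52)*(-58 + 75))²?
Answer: 5042143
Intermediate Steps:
j = 8653 (j = -6421 + 15074 = 8653)
h = 5035536 (h = (-132*17)² = (-2244)² = 5035536)
(h + j) - 2046 = (5035536 + 8653) - 2046 = 5044189 - 2046 = 5042143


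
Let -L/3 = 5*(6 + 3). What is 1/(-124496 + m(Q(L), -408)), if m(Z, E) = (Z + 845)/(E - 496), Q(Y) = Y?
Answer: -452/56272547 ≈ -8.0323e-6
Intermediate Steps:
L = -135 (L = -15*(6 + 3) = -15*9 = -3*45 = -135)
m(Z, E) = (845 + Z)/(-496 + E)
1/(-124496 + m(Q(L), -408)) = 1/(-124496 + (845 - 135)/(-496 - 408)) = 1/(-124496 + 710/(-904)) = 1/(-124496 - 1/904*710) = 1/(-124496 - 355/452) = 1/(-56272547/452) = -452/56272547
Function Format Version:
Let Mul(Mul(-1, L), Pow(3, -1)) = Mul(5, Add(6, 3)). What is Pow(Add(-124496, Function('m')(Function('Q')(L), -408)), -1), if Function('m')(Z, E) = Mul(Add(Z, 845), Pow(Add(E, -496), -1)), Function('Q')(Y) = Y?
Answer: Rational(-452, 56272547) ≈ -8.0323e-6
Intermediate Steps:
L = -135 (L = Mul(-3, Mul(5, Add(6, 3))) = Mul(-3, Mul(5, 9)) = Mul(-3, 45) = -135)
Function('m')(Z, E) = Mul(Pow(Add(-496, E), -1), Add(845, Z)) (Function('m')(Z, E) = Mul(Add(845, Z), Pow(Add(-496, E), -1)) = Mul(Pow(Add(-496, E), -1), Add(845, Z)))
Pow(Add(-124496, Function('m')(Function('Q')(L), -408)), -1) = Pow(Add(-124496, Mul(Pow(Add(-496, -408), -1), Add(845, -135))), -1) = Pow(Add(-124496, Mul(Pow(-904, -1), 710)), -1) = Pow(Add(-124496, Mul(Rational(-1, 904), 710)), -1) = Pow(Add(-124496, Rational(-355, 452)), -1) = Pow(Rational(-56272547, 452), -1) = Rational(-452, 56272547)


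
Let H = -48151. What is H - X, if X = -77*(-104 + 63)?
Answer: -51308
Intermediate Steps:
X = 3157 (X = -77*(-41) = 3157)
H - X = -48151 - 1*3157 = -48151 - 3157 = -51308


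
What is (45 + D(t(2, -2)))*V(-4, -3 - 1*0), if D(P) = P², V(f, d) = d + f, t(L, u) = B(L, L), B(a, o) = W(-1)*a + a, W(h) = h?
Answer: -315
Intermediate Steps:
B(a, o) = 0 (B(a, o) = -a + a = 0)
t(L, u) = 0
(45 + D(t(2, -2)))*V(-4, -3 - 1*0) = (45 + 0²)*((-3 - 1*0) - 4) = (45 + 0)*((-3 + 0) - 4) = 45*(-3 - 4) = 45*(-7) = -315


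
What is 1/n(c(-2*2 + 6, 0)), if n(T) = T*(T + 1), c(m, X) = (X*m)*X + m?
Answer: ⅙ ≈ 0.16667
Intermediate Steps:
c(m, X) = m + m*X² (c(m, X) = m*X² + m = m + m*X²)
n(T) = T*(1 + T)
1/n(c(-2*2 + 6, 0)) = 1/(((-2*2 + 6)*(1 + 0²))*(1 + (-2*2 + 6)*(1 + 0²))) = 1/(((-4 + 6)*(1 + 0))*(1 + (-4 + 6)*(1 + 0))) = 1/((2*1)*(1 + 2*1)) = 1/(2*(1 + 2)) = 1/(2*3) = 1/6 = ⅙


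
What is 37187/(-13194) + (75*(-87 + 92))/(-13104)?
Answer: -27347011/9605232 ≈ -2.8471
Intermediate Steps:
37187/(-13194) + (75*(-87 + 92))/(-13104) = 37187*(-1/13194) + (75*5)*(-1/13104) = -37187/13194 + 375*(-1/13104) = -37187/13194 - 125/4368 = -27347011/9605232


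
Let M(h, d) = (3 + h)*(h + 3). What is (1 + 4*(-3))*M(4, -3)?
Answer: -539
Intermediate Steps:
M(h, d) = (3 + h)² (M(h, d) = (3 + h)*(3 + h) = (3 + h)²)
(1 + 4*(-3))*M(4, -3) = (1 + 4*(-3))*(3 + 4)² = (1 - 12)*7² = -11*49 = -539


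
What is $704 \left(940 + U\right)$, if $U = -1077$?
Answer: $-96448$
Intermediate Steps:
$704 \left(940 + U\right) = 704 \left(940 - 1077\right) = 704 \left(-137\right) = -96448$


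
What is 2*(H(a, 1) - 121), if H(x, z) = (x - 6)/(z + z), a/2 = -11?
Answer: -270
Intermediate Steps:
a = -22 (a = 2*(-11) = -22)
H(x, z) = (-6 + x)/(2*z) (H(x, z) = (-6 + x)/((2*z)) = (-6 + x)*(1/(2*z)) = (-6 + x)/(2*z))
2*(H(a, 1) - 121) = 2*((½)*(-6 - 22)/1 - 121) = 2*((½)*1*(-28) - 121) = 2*(-14 - 121) = 2*(-135) = -270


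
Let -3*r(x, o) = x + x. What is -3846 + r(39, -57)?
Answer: -3872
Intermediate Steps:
r(x, o) = -2*x/3 (r(x, o) = -(x + x)/3 = -2*x/3)
-3846 + r(39, -57) = -3846 - ⅔*39 = -3846 - 26 = -3872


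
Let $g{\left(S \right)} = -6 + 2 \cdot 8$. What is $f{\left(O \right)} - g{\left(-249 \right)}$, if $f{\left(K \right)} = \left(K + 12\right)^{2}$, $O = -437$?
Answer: $180615$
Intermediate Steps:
$f{\left(K \right)} = \left(12 + K\right)^{2}$
$g{\left(S \right)} = 10$ ($g{\left(S \right)} = -6 + 16 = 10$)
$f{\left(O \right)} - g{\left(-249 \right)} = \left(12 - 437\right)^{2} - 10 = \left(-425\right)^{2} - 10 = 180625 - 10 = 180615$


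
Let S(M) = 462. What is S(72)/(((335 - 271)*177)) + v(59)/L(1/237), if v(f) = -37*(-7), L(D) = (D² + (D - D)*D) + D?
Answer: 1961872141/32096 ≈ 61125.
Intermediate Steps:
L(D) = D + D² (L(D) = (D² + 0*D) + D = (D² + 0) + D = D² + D = D + D²)
v(f) = 259
S(72)/(((335 - 271)*177)) + v(59)/L(1/237) = 462/(((335 - 271)*177)) + 259/(((1 + 1/237)/237)) = 462/((64*177)) + 259/(((1 + 1/237)/237)) = 462/11328 + 259/(((1/237)*(238/237))) = 462*(1/11328) + 259/(238/56169) = 77/1888 + 259*(56169/238) = 77/1888 + 2078253/34 = 1961872141/32096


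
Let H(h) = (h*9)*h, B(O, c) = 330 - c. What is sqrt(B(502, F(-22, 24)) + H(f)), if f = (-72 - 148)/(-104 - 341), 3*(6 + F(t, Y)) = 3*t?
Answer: sqrt(2853142)/89 ≈ 18.979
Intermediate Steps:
F(t, Y) = -6 + t (F(t, Y) = -6 + (3*t)/3 = -6 + t)
f = 44/89 (f = -220/(-445) = -220*(-1/445) = 44/89 ≈ 0.49438)
H(h) = 9*h**2 (H(h) = (9*h)*h = 9*h**2)
sqrt(B(502, F(-22, 24)) + H(f)) = sqrt((330 - (-6 - 22)) + 9*(44/89)**2) = sqrt((330 - 1*(-28)) + 9*(1936/7921)) = sqrt((330 + 28) + 17424/7921) = sqrt(358 + 17424/7921) = sqrt(2853142/7921) = sqrt(2853142)/89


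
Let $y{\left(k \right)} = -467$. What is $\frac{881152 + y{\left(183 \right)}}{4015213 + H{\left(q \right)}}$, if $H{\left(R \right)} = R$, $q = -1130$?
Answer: $\frac{880685}{4014083} \approx 0.2194$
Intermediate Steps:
$\frac{881152 + y{\left(183 \right)}}{4015213 + H{\left(q \right)}} = \frac{881152 - 467}{4015213 - 1130} = \frac{880685}{4014083}$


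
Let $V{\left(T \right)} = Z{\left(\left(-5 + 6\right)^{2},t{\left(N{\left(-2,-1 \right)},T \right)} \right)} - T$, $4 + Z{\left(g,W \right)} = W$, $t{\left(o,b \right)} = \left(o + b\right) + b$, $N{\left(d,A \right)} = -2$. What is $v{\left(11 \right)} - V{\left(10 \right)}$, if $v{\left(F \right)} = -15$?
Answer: $-19$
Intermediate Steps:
$t{\left(o,b \right)} = o + 2 b$ ($t{\left(o,b \right)} = \left(b + o\right) + b = o + 2 b$)
$Z{\left(g,W \right)} = -4 + W$
$V{\left(T \right)} = -6 + T$ ($V{\left(T \right)} = \left(-4 + \left(-2 + 2 T\right)\right) - T = \left(-6 + 2 T\right) - T = -6 + T$)
$v{\left(11 \right)} - V{\left(10 \right)} = -15 - \left(-6 + 10\right) = -15 - 4 = -19$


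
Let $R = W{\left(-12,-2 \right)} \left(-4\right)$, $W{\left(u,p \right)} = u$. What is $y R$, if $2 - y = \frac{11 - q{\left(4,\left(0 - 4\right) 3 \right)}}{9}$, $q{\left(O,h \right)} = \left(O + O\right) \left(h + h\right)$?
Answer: $- \frac{2960}{3} \approx -986.67$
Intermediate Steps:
$q{\left(O,h \right)} = 4 O h$ ($q{\left(O,h \right)} = 2 O 2 h = 4 O h$)
$R = 48$ ($R = \left(-12\right) \left(-4\right) = 48$)
$y = - \frac{185}{9}$ ($y = 2 - \frac{11 - 4 \cdot 4 \left(0 - 4\right) 3}{9} = 2 - \left(11 - 4 \cdot 4 \left(\left(-4\right) 3\right)\right) \frac{1}{9} = 2 - \left(11 - 4 \cdot 4 \left(-12\right)\right) \frac{1}{9} = 2 - \left(11 - -192\right) \frac{1}{9} = 2 - \left(11 + 192\right) \frac{1}{9} = 2 - 203 \cdot \frac{1}{9} = 2 - \frac{203}{9} = - \frac{185}{9} \approx -20.556$)
$y R = \left(- \frac{185}{9}\right) 48 = - \frac{2960}{3}$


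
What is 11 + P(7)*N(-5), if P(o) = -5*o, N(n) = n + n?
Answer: 361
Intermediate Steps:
N(n) = 2*n
11 + P(7)*N(-5) = 11 + (-5*7)*(2*(-5)) = 11 - 35*(-10) = 11 + 350 = 361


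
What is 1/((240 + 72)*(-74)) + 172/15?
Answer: 1323707/115440 ≈ 11.467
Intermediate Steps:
1/((240 + 72)*(-74)) + 172/15 = -1/74/312 + 172*(1/15) = (1/312)*(-1/74) + 172/15 = -1/23088 + 172/15 = 1323707/115440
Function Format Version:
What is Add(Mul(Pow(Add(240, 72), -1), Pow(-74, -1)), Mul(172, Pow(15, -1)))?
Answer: Rational(1323707, 115440) ≈ 11.467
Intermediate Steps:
Add(Mul(Pow(Add(240, 72), -1), Pow(-74, -1)), Mul(172, Pow(15, -1))) = Add(Mul(Pow(312, -1), Rational(-1, 74)), Mul(172, Rational(1, 15))) = Add(Mul(Rational(1, 312), Rational(-1, 74)), Rational(172, 15)) = Add(Rational(-1, 23088), Rational(172, 15)) = Rational(1323707, 115440)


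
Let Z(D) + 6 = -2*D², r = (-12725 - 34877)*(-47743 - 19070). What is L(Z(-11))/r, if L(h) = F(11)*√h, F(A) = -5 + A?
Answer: 2*I*√62/530072071 ≈ 2.9709e-8*I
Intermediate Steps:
r = 3180432426 (r = -47602*(-66813) = 3180432426)
Z(D) = -6 - 2*D²
L(h) = 6*√h (L(h) = (-5 + 11)*√h = 6*√h)
L(Z(-11))/r = (6*√(-6 - 2*(-11)²))/3180432426 = (6*√(-6 - 2*121))*(1/3180432426) = (6*√(-6 - 242))*(1/3180432426) = (6*√(-248))*(1/3180432426) = (6*(2*I*√62))*(1/3180432426) = (12*I*√62)*(1/3180432426) = 2*I*√62/530072071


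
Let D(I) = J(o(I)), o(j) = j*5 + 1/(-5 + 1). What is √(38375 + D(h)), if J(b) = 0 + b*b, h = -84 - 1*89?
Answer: 3*√1399169/4 ≈ 887.15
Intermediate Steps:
h = -173 (h = -84 - 89 = -173)
o(j) = -¼ + 5*j (o(j) = 5*j + 1/(-4) = 5*j - ¼ = -¼ + 5*j)
J(b) = b² (J(b) = 0 + b² = b²)
D(I) = (-¼ + 5*I)²
√(38375 + D(h)) = √(38375 + (-1 + 20*(-173))²/16) = √(38375 + (-1 - 3460)²/16) = √(38375 + (1/16)*(-3461)²) = √(38375 + (1/16)*11978521) = √(38375 + 11978521/16) = √(12592521/16) = 3*√1399169/4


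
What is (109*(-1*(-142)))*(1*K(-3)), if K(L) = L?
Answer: -46434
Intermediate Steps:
(109*(-1*(-142)))*(1*K(-3)) = (109*(-1*(-142)))*(1*(-3)) = (109*142)*(-3) = 15478*(-3) = -46434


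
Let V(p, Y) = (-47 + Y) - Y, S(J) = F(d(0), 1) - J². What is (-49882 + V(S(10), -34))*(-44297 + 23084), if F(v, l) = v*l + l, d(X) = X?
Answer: 1059143877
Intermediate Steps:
F(v, l) = l + l*v (F(v, l) = l*v + l = l + l*v)
S(J) = 1 - J² (S(J) = 1*(1 + 0) - J² = 1*1 - J² = 1 - J²)
V(p, Y) = -47
(-49882 + V(S(10), -34))*(-44297 + 23084) = (-49882 - 47)*(-44297 + 23084) = -49929*(-21213) = 1059143877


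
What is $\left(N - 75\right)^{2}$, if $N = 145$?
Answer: $4900$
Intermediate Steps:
$\left(N - 75\right)^{2} = \left(145 - 75\right)^{2} = 70^{2} = 4900$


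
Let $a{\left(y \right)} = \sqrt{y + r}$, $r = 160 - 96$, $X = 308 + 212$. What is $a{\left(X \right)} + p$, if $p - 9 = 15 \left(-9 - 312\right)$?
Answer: $-4806 + 2 \sqrt{146} \approx -4781.8$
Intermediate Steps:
$X = 520$
$r = 64$
$p = -4806$ ($p = 9 + 15 \left(-9 - 312\right) = 9 + 15 \left(-321\right) = 9 - 4815 = -4806$)
$a{\left(y \right)} = \sqrt{64 + y}$ ($a{\left(y \right)} = \sqrt{y + 64} = \sqrt{64 + y}$)
$a{\left(X \right)} + p = \sqrt{64 + 520} - 4806 = \sqrt{584} - 4806 = 2 \sqrt{146} - 4806 = -4806 + 2 \sqrt{146}$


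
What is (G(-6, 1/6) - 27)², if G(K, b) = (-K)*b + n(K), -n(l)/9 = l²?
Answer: 122500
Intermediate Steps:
n(l) = -9*l²
G(K, b) = -9*K² - K*b (G(K, b) = (-K)*b - 9*K² = -K*b - 9*K² = -9*K² - K*b)
(G(-6, 1/6) - 27)² = (-6*(-1/6 - 9*(-6)) - 27)² = (-6*(-1*⅙ + 54) - 27)² = (-6*(-⅙ + 54) - 27)² = (-6*323/6 - 27)² = (-323 - 27)² = (-350)² = 122500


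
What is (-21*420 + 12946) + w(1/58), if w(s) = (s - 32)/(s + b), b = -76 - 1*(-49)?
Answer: 1291809/313 ≈ 4127.2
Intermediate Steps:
b = -27 (b = -76 + 49 = -27)
w(s) = (-32 + s)/(-27 + s) (w(s) = (s - 32)/(s - 27) = (-32 + s)/(-27 + s))
(-21*420 + 12946) + w(1/58) = (-21*420 + 12946) + (-32 + 1/58)/(-27 + 1/58) = (-8820 + 12946) + (-32 + 1/58)/(-27 + 1/58) = 4126 - 1855/58/(-1565/58) = 4126 - 58/1565*(-1855/58) = 4126 + 371/313 = 1291809/313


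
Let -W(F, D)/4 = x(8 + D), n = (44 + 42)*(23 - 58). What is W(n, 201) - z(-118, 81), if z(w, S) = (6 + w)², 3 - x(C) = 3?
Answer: -12544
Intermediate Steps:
x(C) = 0 (x(C) = 3 - 1*3 = 3 - 3 = 0)
n = -3010 (n = 86*(-35) = -3010)
W(F, D) = 0 (W(F, D) = -4*0 = 0)
W(n, 201) - z(-118, 81) = 0 - (6 - 118)² = 0 - 1*(-112)² = 0 - 1*12544 = 0 - 12544 = -12544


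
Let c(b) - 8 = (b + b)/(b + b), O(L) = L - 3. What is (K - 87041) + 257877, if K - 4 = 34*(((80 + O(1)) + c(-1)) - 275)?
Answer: 164448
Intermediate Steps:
O(L) = -3 + L
c(b) = 9 (c(b) = 8 + (b + b)/(b + b) = 8 + (2*b)/((2*b)) = 8 + (2*b)*(1/(2*b)) = 8 + 1 = 9)
K = -6388 (K = 4 + 34*(((80 + (-3 + 1)) + 9) - 275) = 4 + 34*(((80 - 2) + 9) - 275) = 4 + 34*((78 + 9) - 275) = 4 + 34*(87 - 275) = 4 + 34*(-188) = 4 - 6392 = -6388)
(K - 87041) + 257877 = (-6388 - 87041) + 257877 = -93429 + 257877 = 164448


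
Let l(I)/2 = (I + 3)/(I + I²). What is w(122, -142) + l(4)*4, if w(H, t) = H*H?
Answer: 74434/5 ≈ 14887.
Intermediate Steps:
w(H, t) = H²
l(I) = 2*(3 + I)/(I + I²) (l(I) = 2*((I + 3)/(I + I²)) = 2*((3 + I)/(I + I²)) = 2*(3 + I)/(I + I²))
w(122, -142) + l(4)*4 = 122² + (2*(3 + 4)/(4*(1 + 4)))*4 = 14884 + (2*(¼)*7/5)*4 = 14884 + (2*(¼)*(⅕)*7)*4 = 14884 + (7/10)*4 = 14884 + 14/5 = 74434/5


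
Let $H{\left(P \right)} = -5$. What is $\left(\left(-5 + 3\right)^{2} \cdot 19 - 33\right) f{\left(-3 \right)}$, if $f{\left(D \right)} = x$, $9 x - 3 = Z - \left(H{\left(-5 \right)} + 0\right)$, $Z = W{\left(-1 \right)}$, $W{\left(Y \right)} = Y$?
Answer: $\frac{301}{9} \approx 33.444$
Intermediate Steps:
$Z = -1$
$x = \frac{7}{9}$ ($x = \frac{1}{3} + \frac{-1 - \left(-5 + 0\right)}{9} = \frac{1}{3} + \frac{-1 - -5}{9} = \frac{1}{3} + \frac{-1 + 5}{9} = \frac{1}{3} + \frac{1}{9} \cdot 4 = \frac{1}{3} + \frac{4}{9} = \frac{7}{9} \approx 0.77778$)
$f{\left(D \right)} = \frac{7}{9}$
$\left(\left(-5 + 3\right)^{2} \cdot 19 - 33\right) f{\left(-3 \right)} = \left(\left(-5 + 3\right)^{2} \cdot 19 - 33\right) \frac{7}{9} = \left(\left(-2\right)^{2} \cdot 19 - 33\right) \frac{7}{9} = \left(4 \cdot 19 - 33\right) \frac{7}{9} = \left(76 - 33\right) \frac{7}{9} = 43 \cdot \frac{7}{9} = \frac{301}{9}$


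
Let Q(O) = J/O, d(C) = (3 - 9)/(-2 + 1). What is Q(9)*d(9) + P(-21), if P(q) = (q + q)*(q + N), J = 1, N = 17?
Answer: 506/3 ≈ 168.67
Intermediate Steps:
d(C) = 6 (d(C) = -6/(-1) = -6*(-1) = 6)
P(q) = 2*q*(17 + q) (P(q) = (q + q)*(q + 17) = (2*q)*(17 + q) = 2*q*(17 + q))
Q(O) = 1/O
Q(9)*d(9) + P(-21) = 6/9 + 2*(-21)*(17 - 21) = (⅑)*6 + 2*(-21)*(-4) = ⅔ + 168 = 506/3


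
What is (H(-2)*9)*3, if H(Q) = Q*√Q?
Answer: -54*I*√2 ≈ -76.368*I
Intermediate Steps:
H(Q) = Q^(3/2)
(H(-2)*9)*3 = ((-2)^(3/2)*9)*3 = (-2*I*√2*9)*3 = -18*I*√2*3 = -54*I*√2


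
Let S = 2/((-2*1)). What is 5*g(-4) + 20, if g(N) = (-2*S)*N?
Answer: -20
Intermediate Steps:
S = -1 (S = 2/(-2) = 2*(-½) = -1)
g(N) = 2*N (g(N) = (-2*(-1))*N = 2*N)
5*g(-4) + 20 = 5*(2*(-4)) + 20 = 5*(-8) + 20 = -40 + 20 = -20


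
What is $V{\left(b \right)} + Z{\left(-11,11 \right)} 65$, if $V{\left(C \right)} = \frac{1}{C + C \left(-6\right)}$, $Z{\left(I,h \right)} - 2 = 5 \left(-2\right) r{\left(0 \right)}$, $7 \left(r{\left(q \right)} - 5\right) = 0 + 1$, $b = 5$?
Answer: $- \frac{562257}{175} \approx -3212.9$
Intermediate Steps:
$r{\left(q \right)} = \frac{36}{7}$ ($r{\left(q \right)} = 5 + \frac{0 + 1}{7} = 5 + \frac{1}{7} \cdot 1 = 5 + \frac{1}{7} = \frac{36}{7}$)
$Z{\left(I,h \right)} = - \frac{346}{7}$ ($Z{\left(I,h \right)} = 2 + 5 \left(-2\right) \frac{36}{7} = 2 - \frac{360}{7} = - \frac{346}{7}$)
$V{\left(C \right)} = - \frac{1}{5 C}$ ($V{\left(C \right)} = \frac{1}{C - 6 C} = \frac{1}{\left(-5\right) C} = - \frac{1}{5 C}$)
$V{\left(b \right)} + Z{\left(-11,11 \right)} 65 = - \frac{1}{5 \cdot 5} - \frac{22490}{7} = \left(- \frac{1}{5}\right) \frac{1}{5} - \frac{22490}{7} = - \frac{1}{25} - \frac{22490}{7} = - \frac{562257}{175}$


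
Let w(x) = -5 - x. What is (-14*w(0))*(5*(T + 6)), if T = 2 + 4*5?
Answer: 9800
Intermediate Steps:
T = 22 (T = 2 + 20 = 22)
(-14*w(0))*(5*(T + 6)) = (-14*(-5 - 1*0))*(5*(22 + 6)) = (-14*(-5 + 0))*(5*28) = -14*(-5)*140 = 70*140 = 9800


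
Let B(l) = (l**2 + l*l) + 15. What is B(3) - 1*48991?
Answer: -48958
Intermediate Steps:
B(l) = 15 + 2*l**2 (B(l) = (l**2 + l**2) + 15 = 2*l**2 + 15 = 15 + 2*l**2)
B(3) - 1*48991 = (15 + 2*3**2) - 1*48991 = (15 + 2*9) - 48991 = (15 + 18) - 48991 = 33 - 48991 = -48958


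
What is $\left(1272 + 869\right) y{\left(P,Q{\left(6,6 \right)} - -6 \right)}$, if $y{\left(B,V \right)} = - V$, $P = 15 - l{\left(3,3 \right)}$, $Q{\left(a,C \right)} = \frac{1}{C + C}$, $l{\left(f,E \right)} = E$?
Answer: $- \frac{156293}{12} \approx -13024.0$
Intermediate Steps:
$Q{\left(a,C \right)} = \frac{1}{2 C}$
$P = 12$ ($P = 15 - 3 = 12$)
$\left(1272 + 869\right) y{\left(P,Q{\left(6,6 \right)} - -6 \right)} = \left(1272 + 869\right) \left(- (\frac{1}{2 \cdot 6} - -6)\right) = 2141 \left(- (\frac{1}{2} \cdot \frac{1}{6} + 6)\right) = 2141 \left(- (\frac{1}{12} + 6)\right) = 2141 \left(\left(-1\right) \frac{73}{12}\right) = 2141 \left(- \frac{73}{12}\right) = - \frac{156293}{12}$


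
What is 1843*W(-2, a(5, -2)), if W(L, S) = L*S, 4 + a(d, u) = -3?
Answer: 25802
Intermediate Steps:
a(d, u) = -7 (a(d, u) = -4 - 3 = -7)
1843*W(-2, a(5, -2)) = 1843*(-2*(-7)) = 1843*14 = 25802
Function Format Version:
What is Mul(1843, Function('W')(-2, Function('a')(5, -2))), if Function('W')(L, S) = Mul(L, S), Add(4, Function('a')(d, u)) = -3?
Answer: 25802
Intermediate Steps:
Function('a')(d, u) = -7 (Function('a')(d, u) = Add(-4, -3) = -7)
Mul(1843, Function('W')(-2, Function('a')(5, -2))) = Mul(1843, Mul(-2, -7)) = Mul(1843, 14) = 25802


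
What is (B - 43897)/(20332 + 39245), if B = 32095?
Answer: -562/2837 ≈ -0.19810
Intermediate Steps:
(B - 43897)/(20332 + 39245) = (32095 - 43897)/(20332 + 39245) = -11802/59577 = -11802*1/59577 = -562/2837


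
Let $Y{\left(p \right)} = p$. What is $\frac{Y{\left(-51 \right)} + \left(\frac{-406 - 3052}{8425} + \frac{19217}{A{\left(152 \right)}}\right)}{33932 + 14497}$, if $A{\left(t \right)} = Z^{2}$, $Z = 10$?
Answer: $\frac{1581199}{544019100} \approx 0.0029065$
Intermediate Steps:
$A{\left(t \right)} = 100$ ($A{\left(t \right)} = 10^{2} = 100$)
$\frac{Y{\left(-51 \right)} + \left(\frac{-406 - 3052}{8425} + \frac{19217}{A{\left(152 \right)}}\right)}{33932 + 14497} = \frac{-51 + \left(\frac{-406 - 3052}{8425} + \frac{19217}{100}\right)}{33932 + 14497} = \frac{-51 + \left(\left(-406 - 3052\right) \frac{1}{8425} + 19217 \cdot \frac{1}{100}\right)}{48429} = \left(-51 + \left(\left(-3458\right) \frac{1}{8425} + \frac{19217}{100}\right)\right) \frac{1}{48429} = \left(-51 + \left(- \frac{3458}{8425} + \frac{19217}{100}\right)\right) \frac{1}{48429} = \left(-51 + \frac{6462297}{33700}\right) \frac{1}{48429} = \frac{4743597}{33700} \cdot \frac{1}{48429} = \frac{1581199}{544019100}$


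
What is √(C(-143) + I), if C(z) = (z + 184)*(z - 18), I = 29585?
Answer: 26*√34 ≈ 151.60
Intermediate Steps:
C(z) = (-18 + z)*(184 + z) (C(z) = (184 + z)*(-18 + z) = (-18 + z)*(184 + z))
√(C(-143) + I) = √((-3312 + (-143)² + 166*(-143)) + 29585) = √((-3312 + 20449 - 23738) + 29585) = √(-6601 + 29585) = √22984 = 26*√34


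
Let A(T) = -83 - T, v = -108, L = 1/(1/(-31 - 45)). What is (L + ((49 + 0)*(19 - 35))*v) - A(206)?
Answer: 84885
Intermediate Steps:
L = -76 (L = 1/(1/(-76)) = 1/(-1/76) = -76)
(L + ((49 + 0)*(19 - 35))*v) - A(206) = (-76 + ((49 + 0)*(19 - 35))*(-108)) - (-83 - 1*206) = (-76 + (49*(-16))*(-108)) - (-83 - 206) = (-76 - 784*(-108)) - 1*(-289) = (-76 + 84672) + 289 = 84596 + 289 = 84885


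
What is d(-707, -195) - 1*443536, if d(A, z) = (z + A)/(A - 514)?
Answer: -49232414/111 ≈ -4.4354e+5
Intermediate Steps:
d(A, z) = (A + z)/(-514 + A)
d(-707, -195) - 1*443536 = (-707 - 195)/(-514 - 707) - 1*443536 = -902/(-1221) - 443536 = -1/1221*(-902) - 443536 = 82/111 - 443536 = -49232414/111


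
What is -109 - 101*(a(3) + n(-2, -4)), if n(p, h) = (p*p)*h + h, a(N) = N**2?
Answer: 1002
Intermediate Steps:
n(p, h) = h + h*p**2 (n(p, h) = p**2*h + h = h*p**2 + h = h + h*p**2)
-109 - 101*(a(3) + n(-2, -4)) = -109 - 101*(3**2 - 4*(1 + (-2)**2)) = -109 - 101*(9 - 4*(1 + 4)) = -109 - 101*(9 - 4*5) = -109 - 101*(9 - 20) = -109 - 101*(-11) = -109 + 1111 = 1002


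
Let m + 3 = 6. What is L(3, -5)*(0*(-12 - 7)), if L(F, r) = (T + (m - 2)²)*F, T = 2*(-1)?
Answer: 0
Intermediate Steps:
T = -2
m = 3 (m = -3 + 6 = 3)
L(F, r) = -F (L(F, r) = (-2 + (3 - 2)²)*F = (-2 + 1²)*F = (-2 + 1)*F = -F)
L(3, -5)*(0*(-12 - 7)) = (-1*3)*(0*(-12 - 7)) = -0*(-19) = -3*0 = 0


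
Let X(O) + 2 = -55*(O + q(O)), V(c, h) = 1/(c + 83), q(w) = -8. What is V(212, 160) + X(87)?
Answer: -1282364/295 ≈ -4347.0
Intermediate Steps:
V(c, h) = 1/(83 + c)
X(O) = 438 - 55*O (X(O) = -2 - 55*(O - 8) = -2 - 55*(-8 + O) = -2 + (440 - 55*O) = 438 - 55*O)
V(212, 160) + X(87) = 1/(83 + 212) + (438 - 55*87) = 1/295 + (438 - 4785) = 1/295 - 4347 = -1282364/295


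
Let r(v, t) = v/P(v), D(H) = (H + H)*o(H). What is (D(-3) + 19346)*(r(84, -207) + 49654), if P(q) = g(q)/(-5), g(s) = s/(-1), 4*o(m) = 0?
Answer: 960703014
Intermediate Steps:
o(m) = 0 (o(m) = (¼)*0 = 0)
g(s) = -s (g(s) = s*(-1) = -s)
P(q) = q/5 (P(q) = -q/(-5) = -q*(-⅕) = q/5)
D(H) = 0 (D(H) = (H + H)*0 = (2*H)*0 = 0)
r(v, t) = 5 (r(v, t) = v/((v/5)) = v*(5/v) = 5)
(D(-3) + 19346)*(r(84, -207) + 49654) = (0 + 19346)*(5 + 49654) = 19346*49659 = 960703014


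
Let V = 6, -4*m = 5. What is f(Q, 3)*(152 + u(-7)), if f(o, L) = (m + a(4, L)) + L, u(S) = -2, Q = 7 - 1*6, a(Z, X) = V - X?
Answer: 1425/2 ≈ 712.50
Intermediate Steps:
m = -5/4 (m = -1/4*5 = -5/4 ≈ -1.2500)
a(Z, X) = 6 - X
Q = 1 (Q = 7 - 6 = 1)
f(o, L) = 19/4 (f(o, L) = (-5/4 + (6 - L)) + L = (19/4 - L) + L = 19/4)
f(Q, 3)*(152 + u(-7)) = 19*(152 - 2)/4 = (19/4)*150 = 1425/2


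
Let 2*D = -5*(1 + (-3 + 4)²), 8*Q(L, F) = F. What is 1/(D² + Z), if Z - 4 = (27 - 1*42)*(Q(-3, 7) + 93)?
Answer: -8/11033 ≈ -0.00072510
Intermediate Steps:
Q(L, F) = F/8
D = -5 (D = (-5*(1 + (-3 + 4)²))/2 = (-5*(1 + 1²))/2 = (-5*(1 + 1))/2 = (-5*2)/2 = (½)*(-10) = -5)
Z = -11233/8 (Z = 4 + (27 - 1*42)*((⅛)*7 + 93) = 4 + (27 - 42)*(7/8 + 93) = 4 - 15*751/8 = 4 - 11265/8 = -11233/8 ≈ -1404.1)
1/(D² + Z) = 1/((-5)² - 11233/8) = 1/(25 - 11233/8) = 1/(-11033/8) = -8/11033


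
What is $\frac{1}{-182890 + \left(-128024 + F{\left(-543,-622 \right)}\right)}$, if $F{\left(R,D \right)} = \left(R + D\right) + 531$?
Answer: $- \frac{1}{311548} \approx -3.2098 \cdot 10^{-6}$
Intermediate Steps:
$F{\left(R,D \right)} = 531 + D + R$ ($F{\left(R,D \right)} = \left(D + R\right) + 531 = 531 + D + R$)
$\frac{1}{-182890 + \left(-128024 + F{\left(-543,-622 \right)}\right)} = \frac{1}{-182890 - 128658} = \frac{1}{-311548} = - \frac{1}{311548}$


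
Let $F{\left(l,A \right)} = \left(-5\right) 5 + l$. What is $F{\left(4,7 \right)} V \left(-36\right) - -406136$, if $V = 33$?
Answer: $431084$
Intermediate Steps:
$F{\left(l,A \right)} = -25 + l$
$F{\left(4,7 \right)} V \left(-36\right) - -406136 = \left(-25 + 4\right) 33 \left(-36\right) - -406136 = \left(-21\right) 33 \left(-36\right) + 406136 = \left(-693\right) \left(-36\right) + 406136 = 24948 + 406136 = 431084$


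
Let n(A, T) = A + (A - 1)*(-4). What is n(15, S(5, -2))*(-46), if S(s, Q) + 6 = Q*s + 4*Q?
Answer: 1886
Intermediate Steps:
S(s, Q) = -6 + 4*Q + Q*s (S(s, Q) = -6 + (Q*s + 4*Q) = -6 + (4*Q + Q*s) = -6 + 4*Q + Q*s)
n(A, T) = 4 - 3*A (n(A, T) = A + (-1 + A)*(-4) = A + (4 - 4*A) = 4 - 3*A)
n(15, S(5, -2))*(-46) = (4 - 3*15)*(-46) = (4 - 45)*(-46) = -41*(-46) = 1886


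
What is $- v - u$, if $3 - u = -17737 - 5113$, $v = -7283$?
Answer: $-15570$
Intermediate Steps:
$u = 22853$ ($u = 3 - \left(-17737 - 5113\right) = 3 - -22850 = 3 + 22850 = 22853$)
$- v - u = \left(-1\right) \left(-7283\right) - 22853 = 7283 - 22853 = -15570$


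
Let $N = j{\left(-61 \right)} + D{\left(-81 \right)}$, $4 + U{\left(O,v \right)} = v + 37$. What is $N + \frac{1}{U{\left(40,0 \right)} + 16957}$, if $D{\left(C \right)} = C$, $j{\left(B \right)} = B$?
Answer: $- \frac{2412579}{16990} \approx -142.0$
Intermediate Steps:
$U{\left(O,v \right)} = 33 + v$ ($U{\left(O,v \right)} = -4 + \left(v + 37\right) = -4 + \left(37 + v\right) = 33 + v$)
$N = -142$ ($N = -61 - 81 = -142$)
$N + \frac{1}{U{\left(40,0 \right)} + 16957} = -142 + \frac{1}{\left(33 + 0\right) + 16957} = -142 + \frac{1}{33 + 16957} = -142 + \frac{1}{16990} = - \frac{2412579}{16990}$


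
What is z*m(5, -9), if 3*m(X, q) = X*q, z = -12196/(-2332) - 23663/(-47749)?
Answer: -2390733450/27837667 ≈ -85.881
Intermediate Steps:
z = 159382230/27837667 (z = -12196*(-1/2332) - 23663*(-1/47749) = 3049/583 + 23663/47749 = 159382230/27837667 ≈ 5.7254)
m(X, q) = X*q/3 (m(X, q) = (X*q)/3 = X*q/3)
z*m(5, -9) = 159382230*((⅓)*5*(-9))/27837667 = (159382230/27837667)*(-15) = -2390733450/27837667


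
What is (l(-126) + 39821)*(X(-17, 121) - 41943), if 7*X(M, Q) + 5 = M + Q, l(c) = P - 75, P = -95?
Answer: -11637647802/7 ≈ -1.6625e+9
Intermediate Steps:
l(c) = -170 (l(c) = -95 - 75 = -170)
X(M, Q) = -5/7 + M/7 + Q/7 (X(M, Q) = -5/7 + (M + Q)/7 = -5/7 + (M/7 + Q/7) = -5/7 + M/7 + Q/7)
(l(-126) + 39821)*(X(-17, 121) - 41943) = (-170 + 39821)*((-5/7 + (⅐)*(-17) + (⅐)*121) - 41943) = 39651*((-5/7 - 17/7 + 121/7) - 41943) = 39651*(99/7 - 41943) = 39651*(-293502/7) = -11637647802/7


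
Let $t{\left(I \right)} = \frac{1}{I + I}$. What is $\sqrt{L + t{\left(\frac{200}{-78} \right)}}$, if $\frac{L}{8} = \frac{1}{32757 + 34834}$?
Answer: $\frac{i \sqrt{356130084718}}{1351820} \approx 0.44145 i$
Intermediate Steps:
$t{\left(I \right)} = \frac{1}{2 I}$
$L = \frac{8}{67591}$ ($L = \frac{8}{32757 + 34834} = \frac{8}{67591} \approx 0.00011836$)
$\sqrt{L + t{\left(\frac{200}{-78} \right)}} = \sqrt{\frac{8}{67591} + \frac{1}{2 \frac{200}{-78}}} = \sqrt{\frac{8}{67591} + \frac{1}{2 \cdot 200 \left(- \frac{1}{78}\right)}} = \sqrt{\frac{8}{67591} + \frac{1}{2 \left(- \frac{100}{39}\right)}} = \sqrt{\frac{8}{67591} + \frac{1}{2} \left(- \frac{39}{100}\right)} = \sqrt{\frac{8}{67591} - \frac{39}{200}} = \sqrt{- \frac{2634449}{13518200}} = \frac{i \sqrt{356130084718}}{1351820}$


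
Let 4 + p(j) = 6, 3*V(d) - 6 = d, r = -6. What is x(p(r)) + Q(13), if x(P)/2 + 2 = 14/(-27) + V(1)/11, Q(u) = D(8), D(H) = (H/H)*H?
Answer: 1006/297 ≈ 3.3872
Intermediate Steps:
V(d) = 2 + d/3
p(j) = 2 (p(j) = -4 + 6 = 2)
D(H) = H (D(H) = 1*H = H)
Q(u) = 8
x(P) = -1370/297 (x(P) = -4 + 2*(14/(-27) + (2 + (⅓)*1)/11) = -4 + 2*(14*(-1/27) + (2 + ⅓)*(1/11)) = -4 + 2*(-14/27 + (7/3)*(1/11)) = -4 + 2*(-14/27 + 7/33) = -4 + 2*(-91/297) = -4 - 182/297 = -1370/297)
x(p(r)) + Q(13) = -1370/297 + 8 = 1006/297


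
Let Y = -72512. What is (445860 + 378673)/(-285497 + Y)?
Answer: -824533/358009 ≈ -2.3031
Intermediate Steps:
(445860 + 378673)/(-285497 + Y) = (445860 + 378673)/(-285497 - 72512) = 824533/(-358009) = 824533*(-1/358009) = -824533/358009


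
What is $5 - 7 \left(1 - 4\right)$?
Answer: $26$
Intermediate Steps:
$5 - 7 \left(1 - 4\right) = 5 - -21 = 5 + 21 = 26$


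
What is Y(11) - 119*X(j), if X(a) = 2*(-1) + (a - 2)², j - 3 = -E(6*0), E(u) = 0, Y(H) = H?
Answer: 130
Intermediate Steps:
j = 3 (j = 3 - 1*0 = 3 + 0 = 3)
X(a) = -2 + (-2 + a)²
Y(11) - 119*X(j) = 11 - 119*(-2 + (-2 + 3)²) = 11 - 119*(-2 + 1²) = 11 - 119*(-2 + 1) = 11 - 119*(-1) = 11 + 119 = 130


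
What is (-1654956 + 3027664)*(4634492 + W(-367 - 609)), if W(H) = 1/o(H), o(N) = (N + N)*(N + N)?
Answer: 6060102039852952713/952576 ≈ 6.3618e+12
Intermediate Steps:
o(N) = 4*N² (o(N) = (2*N)*(2*N) = 4*N²)
W(H) = 1/(4*H²)
(-1654956 + 3027664)*(4634492 + W(-367 - 609)) = (-1654956 + 3027664)*(4634492 + 1/(4*(-367 - 609)²)) = 1372708*(4634492 + (¼)/(-976)²) = 1372708*(4634492 + (¼)*(1/952576)) = 1372708*(4634492 + 1/3810304) = 1372708*(17658823405569/3810304) = 6060102039852952713/952576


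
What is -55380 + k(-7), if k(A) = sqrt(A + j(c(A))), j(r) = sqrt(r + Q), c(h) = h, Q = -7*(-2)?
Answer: -55380 + I*sqrt(7 - sqrt(7)) ≈ -55380.0 + 2.0867*I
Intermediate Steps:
Q = 14
j(r) = sqrt(14 + r) (j(r) = sqrt(r + 14) = sqrt(14 + r))
k(A) = sqrt(A + sqrt(14 + A))
-55380 + k(-7) = -55380 + sqrt(-7 + sqrt(14 - 7)) = -55380 + sqrt(-7 + sqrt(7))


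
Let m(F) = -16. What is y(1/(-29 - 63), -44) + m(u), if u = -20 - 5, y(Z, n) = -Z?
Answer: -1471/92 ≈ -15.989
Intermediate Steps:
u = -25
y(1/(-29 - 63), -44) + m(u) = -1/(-29 - 63) - 16 = -1/(-92) - 16 = -1*(-1/92) - 16 = 1/92 - 16 = -1471/92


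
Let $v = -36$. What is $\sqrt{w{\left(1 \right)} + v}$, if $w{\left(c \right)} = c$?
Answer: $i \sqrt{35} \approx 5.9161 i$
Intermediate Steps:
$\sqrt{w{\left(1 \right)} + v} = \sqrt{1 - 36} = \sqrt{-35} = i \sqrt{35}$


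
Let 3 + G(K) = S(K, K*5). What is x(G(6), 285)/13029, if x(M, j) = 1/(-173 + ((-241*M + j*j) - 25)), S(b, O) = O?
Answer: 1/970921080 ≈ 1.0299e-9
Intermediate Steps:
G(K) = -3 + 5*K (G(K) = -3 + K*5 = -3 + 5*K)
x(M, j) = 1/(-198 + j**2 - 241*M) (x(M, j) = 1/(-173 + ((-241*M + j**2) - 25)) = 1/(-173 + ((j**2 - 241*M) - 25)) = 1/(-173 + (-25 + j**2 - 241*M)) = 1/(-198 + j**2 - 241*M))
x(G(6), 285)/13029 = 1/(-198 + 285**2 - 241*(-3 + 5*6)*13029) = (1/13029)/(-198 + 81225 - 241*(-3 + 30)) = (1/13029)/(-198 + 81225 - 241*27) = (1/13029)/(-198 + 81225 - 6507) = (1/13029)/74520 = (1/74520)*(1/13029) = 1/970921080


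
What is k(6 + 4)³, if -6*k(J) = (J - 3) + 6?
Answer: -2197/216 ≈ -10.171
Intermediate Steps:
k(J) = -½ - J/6 (k(J) = -((J - 3) + 6)/6 = -((-3 + J) + 6)/6 = -(3 + J)/6 = -½ - J/6)
k(6 + 4)³ = (-½ - (6 + 4)/6)³ = (-½ - ⅙*10)³ = (-½ - 5/3)³ = (-13/6)³ = -2197/216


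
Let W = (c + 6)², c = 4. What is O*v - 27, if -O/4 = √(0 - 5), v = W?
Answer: -27 - 400*I*√5 ≈ -27.0 - 894.43*I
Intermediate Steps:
W = 100 (W = (4 + 6)² = 10² = 100)
v = 100
O = -4*I*√5 (O = -4*√(0 - 5) = -4*I*√5 ≈ -8.9443*I)
O*v - 27 = -4*I*√5*100 - 27 = -400*I*√5 - 27 = -27 - 400*I*√5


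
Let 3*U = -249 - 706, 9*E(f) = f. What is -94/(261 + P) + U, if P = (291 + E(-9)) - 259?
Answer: -139571/438 ≈ -318.66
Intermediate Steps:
E(f) = f/9
P = 31 (P = (291 + (1/9)*(-9)) - 259 = (291 - 1) - 259 = 290 - 259 = 31)
U = -955/3 (U = (-249 - 706)/3 = (1/3)*(-955) = -955/3 ≈ -318.33)
-94/(261 + P) + U = -94/(261 + 31) - 955/3 = -94/292 - 955/3 = -94*1/292 - 955/3 = -47/146 - 955/3 = -139571/438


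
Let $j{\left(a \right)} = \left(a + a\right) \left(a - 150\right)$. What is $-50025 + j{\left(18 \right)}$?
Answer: $-54777$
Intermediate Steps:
$j{\left(a \right)} = 2 a \left(-150 + a\right)$
$-50025 + j{\left(18 \right)} = -50025 + 2 \cdot 18 \left(-150 + 18\right) = -50025 + 2 \cdot 18 \left(-132\right) = -50025 - 4752 = -54777$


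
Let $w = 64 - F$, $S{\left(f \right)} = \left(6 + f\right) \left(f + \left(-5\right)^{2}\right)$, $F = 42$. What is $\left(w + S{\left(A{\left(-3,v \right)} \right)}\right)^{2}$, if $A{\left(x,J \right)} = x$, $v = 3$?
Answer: $7744$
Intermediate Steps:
$S{\left(f \right)} = \left(6 + f\right) \left(25 + f\right)$ ($S{\left(f \right)} = \left(6 + f\right) \left(f + 25\right) = \left(6 + f\right) \left(25 + f\right)$)
$w = 22$ ($w = 64 - 42 = 22$)
$\left(w + S{\left(A{\left(-3,v \right)} \right)}\right)^{2} = \left(22 + \left(150 + \left(-3\right)^{2} + 31 \left(-3\right)\right)\right)^{2} = \left(22 + \left(150 + 9 - 93\right)\right)^{2} = \left(22 + 66\right)^{2} = 88^{2} = 7744$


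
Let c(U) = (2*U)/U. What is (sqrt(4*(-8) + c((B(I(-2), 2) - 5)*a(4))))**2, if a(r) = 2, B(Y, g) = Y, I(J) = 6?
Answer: -30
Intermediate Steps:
c(U) = 2
(sqrt(4*(-8) + c((B(I(-2), 2) - 5)*a(4))))**2 = (sqrt(4*(-8) + 2))**2 = (sqrt(-32 + 2))**2 = (sqrt(-30))**2 = (I*sqrt(30))**2 = -30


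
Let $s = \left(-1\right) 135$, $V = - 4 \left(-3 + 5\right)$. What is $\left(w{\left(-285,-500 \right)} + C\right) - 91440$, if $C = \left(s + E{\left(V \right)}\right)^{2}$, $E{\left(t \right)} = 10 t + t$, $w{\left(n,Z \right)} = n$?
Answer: $-41996$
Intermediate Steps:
$V = -8$ ($V = \left(-4\right) 2 = -8$)
$s = -135$
$E{\left(t \right)} = 11 t$
$C = 49729$ ($C = \left(-135 + 11 \left(-8\right)\right)^{2} = \left(-135 - 88\right)^{2} = \left(-223\right)^{2} = 49729$)
$\left(w{\left(-285,-500 \right)} + C\right) - 91440 = \left(-285 + 49729\right) - 91440 = 49444 - 91440 = -41996$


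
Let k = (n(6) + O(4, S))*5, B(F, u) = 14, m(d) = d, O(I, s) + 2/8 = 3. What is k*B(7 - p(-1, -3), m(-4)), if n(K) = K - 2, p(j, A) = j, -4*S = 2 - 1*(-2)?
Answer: 945/2 ≈ 472.50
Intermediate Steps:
S = -1 (S = -(2 - 1*(-2))/4 = -(2 + 2)/4 = -1/4*4 = -1)
O(I, s) = 11/4 (O(I, s) = -1/4 + 3 = 11/4)
n(K) = -2 + K
k = 135/4 (k = ((-2 + 6) + 11/4)*5 = (4 + 11/4)*5 = (27/4)*5 = 135/4 ≈ 33.750)
k*B(7 - p(-1, -3), m(-4)) = (135/4)*14 = 945/2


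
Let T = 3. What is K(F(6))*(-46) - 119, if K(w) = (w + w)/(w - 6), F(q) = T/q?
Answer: -1217/11 ≈ -110.64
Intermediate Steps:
F(q) = 3/q
K(w) = 2*w/(-6 + w) (K(w) = (2*w)/(-6 + w) = 2*w/(-6 + w))
K(F(6))*(-46) - 119 = (2*(3/6)/(-6 + 3/6))*(-46) - 119 = (2*(3*(⅙))/(-6 + 3*(⅙)))*(-46) - 119 = (2*(½)/(-6 + ½))*(-46) - 119 = (2*(½)/(-11/2))*(-46) - 119 = (2*(½)*(-2/11))*(-46) - 119 = -2/11*(-46) - 119 = 92/11 - 119 = -1217/11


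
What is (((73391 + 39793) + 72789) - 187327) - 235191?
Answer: -236545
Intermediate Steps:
(((73391 + 39793) + 72789) - 187327) - 235191 = ((113184 + 72789) - 187327) - 235191 = (185973 - 187327) - 235191 = -1354 - 235191 = -236545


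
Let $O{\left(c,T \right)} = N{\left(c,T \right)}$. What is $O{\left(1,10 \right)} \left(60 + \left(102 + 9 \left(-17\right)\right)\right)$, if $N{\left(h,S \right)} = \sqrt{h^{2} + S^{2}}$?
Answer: $9 \sqrt{101} \approx 90.449$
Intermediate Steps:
$N{\left(h,S \right)} = \sqrt{S^{2} + h^{2}}$
$O{\left(c,T \right)} = \sqrt{T^{2} + c^{2}}$
$O{\left(1,10 \right)} \left(60 + \left(102 + 9 \left(-17\right)\right)\right) = \sqrt{10^{2} + 1^{2}} \left(60 + \left(102 + 9 \left(-17\right)\right)\right) = \sqrt{100 + 1} \left(60 + \left(102 - 153\right)\right) = \sqrt{101} \left(60 - 51\right) = \sqrt{101} \cdot 9 = 9 \sqrt{101}$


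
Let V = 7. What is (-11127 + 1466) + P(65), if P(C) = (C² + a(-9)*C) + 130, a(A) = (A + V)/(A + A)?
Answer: -47689/9 ≈ -5298.8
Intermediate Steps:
a(A) = (7 + A)/(2*A) (a(A) = (A + 7)/(A + A) = (7 + A)/((2*A)) = (7 + A)*(1/(2*A)) = (7 + A)/(2*A))
P(C) = 130 + C² + C/9 (P(C) = (C² + ((½)*(7 - 9)/(-9))*C) + 130 = (C² + ((½)*(-⅑)*(-2))*C) + 130 = (C² + C/9) + 130 = 130 + C² + C/9)
(-11127 + 1466) + P(65) = (-11127 + 1466) + (130 + 65² + (⅑)*65) = -9661 + (130 + 4225 + 65/9) = -9661 + 39260/9 = -47689/9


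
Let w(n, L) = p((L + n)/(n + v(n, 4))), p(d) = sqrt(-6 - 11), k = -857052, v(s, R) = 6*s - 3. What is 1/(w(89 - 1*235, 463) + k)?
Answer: -857052/734538130721 - I*sqrt(17)/734538130721 ≈ -1.1668e-6 - 5.6132e-12*I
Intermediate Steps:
v(s, R) = -3 + 6*s
p(d) = I*sqrt(17) (p(d) = sqrt(-17) = I*sqrt(17))
w(n, L) = I*sqrt(17)
1/(w(89 - 1*235, 463) + k) = 1/(I*sqrt(17) - 857052) = 1/(-857052 + I*sqrt(17))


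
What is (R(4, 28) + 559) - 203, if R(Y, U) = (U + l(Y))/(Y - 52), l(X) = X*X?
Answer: 4261/12 ≈ 355.08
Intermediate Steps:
l(X) = X²
R(Y, U) = (U + Y²)/(-52 + Y) (R(Y, U) = (U + Y²)/(Y - 52) = (U + Y²)/(-52 + Y))
(R(4, 28) + 559) - 203 = ((28 + 4²)/(-52 + 4) + 559) - 203 = ((28 + 16)/(-48) + 559) - 203 = (-1/48*44 + 559) - 203 = (-11/12 + 559) - 203 = 6697/12 - 203 = 4261/12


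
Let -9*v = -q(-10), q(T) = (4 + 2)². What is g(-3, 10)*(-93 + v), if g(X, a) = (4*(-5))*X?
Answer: -5340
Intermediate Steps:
q(T) = 36 (q(T) = 6² = 36)
g(X, a) = -20*X
v = 4 (v = -(-1)*36/9 = -⅑*(-36) = 4)
g(-3, 10)*(-93 + v) = (-20*(-3))*(-93 + 4) = 60*(-89) = -5340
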